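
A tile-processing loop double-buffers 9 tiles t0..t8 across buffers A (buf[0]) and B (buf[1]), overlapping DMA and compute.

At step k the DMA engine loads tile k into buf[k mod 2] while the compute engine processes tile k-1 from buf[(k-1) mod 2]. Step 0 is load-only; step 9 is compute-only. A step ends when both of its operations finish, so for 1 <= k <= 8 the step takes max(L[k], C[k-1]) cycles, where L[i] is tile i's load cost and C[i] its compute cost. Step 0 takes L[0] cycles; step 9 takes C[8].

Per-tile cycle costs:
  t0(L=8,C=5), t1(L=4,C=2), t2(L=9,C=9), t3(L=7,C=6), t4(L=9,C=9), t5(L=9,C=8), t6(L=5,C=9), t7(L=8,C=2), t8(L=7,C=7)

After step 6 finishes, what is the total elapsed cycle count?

[0] DMA t0→A (8c) ∥ CU idle ⇒ 8c, clock 8
[1] DMA t1→B (4c) ∥ CU A:t0 (5c) ⇒ 5c, clock 13
[2] DMA t2→A (9c) ∥ CU B:t1 (2c) ⇒ 9c, clock 22
[3] DMA t3→B (7c) ∥ CU A:t2 (9c) ⇒ 9c, clock 31
[4] DMA t4→A (9c) ∥ CU B:t3 (6c) ⇒ 9c, clock 40
[5] DMA t5→B (9c) ∥ CU A:t4 (9c) ⇒ 9c, clock 49
[6] DMA t6→A (5c) ∥ CU B:t5 (8c) ⇒ 8c, clock 57
[7] DMA t7→B (8c) ∥ CU A:t6 (9c) ⇒ 9c, clock 66
[8] DMA t8→A (7c) ∥ CU B:t7 (2c) ⇒ 7c, clock 73
[9] DMA idle ∥ CU A:t8 (7c) ⇒ 7c, clock 80

end_cycle[6] = 57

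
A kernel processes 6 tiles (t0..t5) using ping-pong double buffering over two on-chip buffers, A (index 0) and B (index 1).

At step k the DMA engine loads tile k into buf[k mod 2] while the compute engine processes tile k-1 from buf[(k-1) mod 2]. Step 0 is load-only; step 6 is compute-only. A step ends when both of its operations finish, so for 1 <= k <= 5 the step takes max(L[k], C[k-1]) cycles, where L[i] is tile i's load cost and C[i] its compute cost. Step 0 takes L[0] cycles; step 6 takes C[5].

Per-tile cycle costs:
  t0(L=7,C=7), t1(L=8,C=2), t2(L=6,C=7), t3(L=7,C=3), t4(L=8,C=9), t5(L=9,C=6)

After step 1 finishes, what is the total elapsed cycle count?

end_cycle[1] = 15

[0] DMA t0→A (7c) ∥ CU idle ⇒ 7c, clock 7
[1] DMA t1→B (8c) ∥ CU A:t0 (7c) ⇒ 8c, clock 15
[2] DMA t2→A (6c) ∥ CU B:t1 (2c) ⇒ 6c, clock 21
[3] DMA t3→B (7c) ∥ CU A:t2 (7c) ⇒ 7c, clock 28
[4] DMA t4→A (8c) ∥ CU B:t3 (3c) ⇒ 8c, clock 36
[5] DMA t5→B (9c) ∥ CU A:t4 (9c) ⇒ 9c, clock 45
[6] DMA idle ∥ CU B:t5 (6c) ⇒ 6c, clock 51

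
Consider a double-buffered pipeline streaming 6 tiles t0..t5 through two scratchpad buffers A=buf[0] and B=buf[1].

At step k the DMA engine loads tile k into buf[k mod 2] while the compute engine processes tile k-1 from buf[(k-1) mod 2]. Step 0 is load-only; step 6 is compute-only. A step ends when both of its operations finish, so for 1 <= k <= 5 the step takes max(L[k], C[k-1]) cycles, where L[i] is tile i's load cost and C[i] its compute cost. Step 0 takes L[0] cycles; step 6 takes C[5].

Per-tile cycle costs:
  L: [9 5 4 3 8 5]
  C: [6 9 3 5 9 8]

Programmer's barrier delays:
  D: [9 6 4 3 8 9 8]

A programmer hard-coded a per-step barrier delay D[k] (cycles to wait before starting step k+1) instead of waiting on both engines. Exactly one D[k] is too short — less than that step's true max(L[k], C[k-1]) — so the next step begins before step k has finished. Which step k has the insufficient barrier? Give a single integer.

hazard at step 2

[0] required=L[0]=9=9 vs D=9 ok
[1] required=max(L[1]=5,C[0]=6)=6 vs D=6 ok
[2] required=max(L[2]=4,C[1]=9)=9 vs D=4 SHORT
[3] required=max(L[3]=3,C[2]=3)=3 vs D=3 ok
[4] required=max(L[4]=8,C[3]=5)=8 vs D=8 ok
[5] required=max(L[5]=5,C[4]=9)=9 vs D=9 ok
[6] required=C[5]=8=8 vs D=8 ok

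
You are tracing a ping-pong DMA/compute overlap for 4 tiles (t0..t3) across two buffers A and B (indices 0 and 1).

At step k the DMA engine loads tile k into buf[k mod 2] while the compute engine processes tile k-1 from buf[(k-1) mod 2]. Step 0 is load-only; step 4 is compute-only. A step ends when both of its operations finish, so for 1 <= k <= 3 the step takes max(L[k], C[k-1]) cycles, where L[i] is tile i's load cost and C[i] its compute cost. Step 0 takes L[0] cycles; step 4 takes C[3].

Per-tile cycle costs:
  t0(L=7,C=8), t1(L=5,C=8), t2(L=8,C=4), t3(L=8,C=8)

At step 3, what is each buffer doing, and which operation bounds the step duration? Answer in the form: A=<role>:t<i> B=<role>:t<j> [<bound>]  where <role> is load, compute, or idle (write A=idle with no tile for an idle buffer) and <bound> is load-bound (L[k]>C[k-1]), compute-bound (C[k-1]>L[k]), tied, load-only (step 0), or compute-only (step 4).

k=0 load=t0/7c comp=- wait=7 total=7
k=1 load=t1/5c comp=t0/8c wait=8 total=15
k=2 load=t2/8c comp=t1/8c wait=8 total=23
k=3 load=t3/8c comp=t2/4c wait=8 total=31
k=4 load=- comp=t3/8c wait=8 total=39

step 3: A=compute:t2 B=load:t3 [load-bound]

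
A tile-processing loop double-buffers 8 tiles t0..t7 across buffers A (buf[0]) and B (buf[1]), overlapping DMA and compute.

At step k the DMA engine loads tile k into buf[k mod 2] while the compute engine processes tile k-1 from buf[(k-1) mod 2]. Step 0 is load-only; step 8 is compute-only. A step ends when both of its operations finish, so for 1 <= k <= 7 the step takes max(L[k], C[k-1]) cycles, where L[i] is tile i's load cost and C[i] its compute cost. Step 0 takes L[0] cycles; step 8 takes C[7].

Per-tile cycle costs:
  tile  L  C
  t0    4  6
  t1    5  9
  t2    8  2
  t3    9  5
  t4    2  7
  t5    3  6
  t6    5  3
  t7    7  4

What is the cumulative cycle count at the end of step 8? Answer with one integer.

end_cycle[8] = 57

k=0 load=t0/4c comp=- wait=4 total=4
k=1 load=t1/5c comp=t0/6c wait=6 total=10
k=2 load=t2/8c comp=t1/9c wait=9 total=19
k=3 load=t3/9c comp=t2/2c wait=9 total=28
k=4 load=t4/2c comp=t3/5c wait=5 total=33
k=5 load=t5/3c comp=t4/7c wait=7 total=40
k=6 load=t6/5c comp=t5/6c wait=6 total=46
k=7 load=t7/7c comp=t6/3c wait=7 total=53
k=8 load=- comp=t7/4c wait=4 total=57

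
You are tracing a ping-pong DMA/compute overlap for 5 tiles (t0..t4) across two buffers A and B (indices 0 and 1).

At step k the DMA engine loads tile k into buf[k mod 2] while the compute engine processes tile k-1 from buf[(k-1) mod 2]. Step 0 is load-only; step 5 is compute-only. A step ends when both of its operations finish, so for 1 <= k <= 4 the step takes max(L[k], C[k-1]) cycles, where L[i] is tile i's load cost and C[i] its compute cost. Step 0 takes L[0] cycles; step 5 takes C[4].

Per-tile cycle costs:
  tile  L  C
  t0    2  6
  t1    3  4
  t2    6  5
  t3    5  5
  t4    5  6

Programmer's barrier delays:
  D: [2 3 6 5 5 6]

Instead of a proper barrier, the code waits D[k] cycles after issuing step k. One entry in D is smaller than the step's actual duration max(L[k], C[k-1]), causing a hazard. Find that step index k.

k=0 barrier L[0]=2→2c, D[0]=2 ok
k=1 barrier max(L[1]=3,C[0]=6)→6c, D[1]=3 SHORT
k=2 barrier max(L[2]=6,C[1]=4)→6c, D[2]=6 ok
k=3 barrier max(L[3]=5,C[2]=5)→5c, D[3]=5 ok
k=4 barrier max(L[4]=5,C[3]=5)→5c, D[4]=5 ok
k=5 barrier C[4]=6→6c, D[5]=6 ok

hazard at step 1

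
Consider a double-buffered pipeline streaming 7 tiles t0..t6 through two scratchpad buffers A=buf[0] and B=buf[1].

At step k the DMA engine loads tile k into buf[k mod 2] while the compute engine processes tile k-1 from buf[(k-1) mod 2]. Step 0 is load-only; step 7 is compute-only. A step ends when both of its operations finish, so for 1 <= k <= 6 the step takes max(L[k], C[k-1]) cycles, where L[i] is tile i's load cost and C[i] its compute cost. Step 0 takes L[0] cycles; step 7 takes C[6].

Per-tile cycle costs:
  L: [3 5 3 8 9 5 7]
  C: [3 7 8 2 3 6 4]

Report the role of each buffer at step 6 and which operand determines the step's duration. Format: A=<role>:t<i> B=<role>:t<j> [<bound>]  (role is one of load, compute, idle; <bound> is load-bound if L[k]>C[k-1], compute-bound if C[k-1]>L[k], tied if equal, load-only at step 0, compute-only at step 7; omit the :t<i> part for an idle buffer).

[0] DMA t0→A (3c) ∥ CU idle ⇒ 3c, clock 3
[1] DMA t1→B (5c) ∥ CU A:t0 (3c) ⇒ 5c, clock 8
[2] DMA t2→A (3c) ∥ CU B:t1 (7c) ⇒ 7c, clock 15
[3] DMA t3→B (8c) ∥ CU A:t2 (8c) ⇒ 8c, clock 23
[4] DMA t4→A (9c) ∥ CU B:t3 (2c) ⇒ 9c, clock 32
[5] DMA t5→B (5c) ∥ CU A:t4 (3c) ⇒ 5c, clock 37
[6] DMA t6→A (7c) ∥ CU B:t5 (6c) ⇒ 7c, clock 44
[7] DMA idle ∥ CU A:t6 (4c) ⇒ 4c, clock 48

step 6: A=load:t6 B=compute:t5 [load-bound]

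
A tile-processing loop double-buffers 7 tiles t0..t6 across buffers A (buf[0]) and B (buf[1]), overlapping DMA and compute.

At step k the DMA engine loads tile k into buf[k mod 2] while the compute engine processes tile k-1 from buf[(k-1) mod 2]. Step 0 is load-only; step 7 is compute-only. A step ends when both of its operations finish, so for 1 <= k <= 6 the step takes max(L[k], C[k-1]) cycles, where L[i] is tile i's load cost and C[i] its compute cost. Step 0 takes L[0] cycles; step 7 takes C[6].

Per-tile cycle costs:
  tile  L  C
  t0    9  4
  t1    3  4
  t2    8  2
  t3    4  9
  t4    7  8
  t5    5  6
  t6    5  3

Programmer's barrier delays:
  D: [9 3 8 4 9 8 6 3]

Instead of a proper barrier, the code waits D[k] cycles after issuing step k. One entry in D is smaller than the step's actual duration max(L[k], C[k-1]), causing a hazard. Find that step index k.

step 0: need L[0]=9 = 9; D[0]=9 ok
step 1: need max(L[1]=3,C[0]=4) = 4; D[1]=3 SHORT
step 2: need max(L[2]=8,C[1]=4) = 8; D[2]=8 ok
step 3: need max(L[3]=4,C[2]=2) = 4; D[3]=4 ok
step 4: need max(L[4]=7,C[3]=9) = 9; D[4]=9 ok
step 5: need max(L[5]=5,C[4]=8) = 8; D[5]=8 ok
step 6: need max(L[6]=5,C[5]=6) = 6; D[6]=6 ok
step 7: need C[6]=3 = 3; D[7]=3 ok

hazard at step 1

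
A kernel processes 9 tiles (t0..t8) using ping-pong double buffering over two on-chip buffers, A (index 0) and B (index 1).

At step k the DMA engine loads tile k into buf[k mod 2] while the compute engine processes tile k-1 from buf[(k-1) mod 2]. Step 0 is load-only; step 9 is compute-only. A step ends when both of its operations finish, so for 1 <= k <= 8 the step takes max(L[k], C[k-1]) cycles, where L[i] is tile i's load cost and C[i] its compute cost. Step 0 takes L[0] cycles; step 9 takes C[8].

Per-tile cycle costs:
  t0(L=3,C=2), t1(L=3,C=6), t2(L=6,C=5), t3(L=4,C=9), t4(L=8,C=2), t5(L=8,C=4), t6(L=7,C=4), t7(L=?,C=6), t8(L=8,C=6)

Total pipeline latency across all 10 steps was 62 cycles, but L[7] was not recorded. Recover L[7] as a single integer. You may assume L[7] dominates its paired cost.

step 0 = dur = L[0]=3 = 3
step 1 = dur = max(L[1]=3, C[0]=2) = 3
step 2 = dur = max(L[2]=6, C[1]=6) = 6
step 3 = dur = max(L[3]=4, C[2]=5) = 5
step 4 = dur = max(L[4]=8, C[3]=9) = 9
step 5 = dur = max(L[5]=8, C[4]=2) = 8
step 6 = dur = max(L[6]=7, C[5]=4) = 7
step 7 = dur = max(L[7]=?, C[6]=4) = L[7]  (unknown; binding)
step 8 = dur = max(L[8]=8, C[7]=6) = 8
step 9 = dur = C[8]=6 = 6
sum of known step durations = 55
dur[7] = total - known = 62 - 55 = 7
L[7] is the binding max in step 7, so L[7] = dur[7] = 7

L[7] = 7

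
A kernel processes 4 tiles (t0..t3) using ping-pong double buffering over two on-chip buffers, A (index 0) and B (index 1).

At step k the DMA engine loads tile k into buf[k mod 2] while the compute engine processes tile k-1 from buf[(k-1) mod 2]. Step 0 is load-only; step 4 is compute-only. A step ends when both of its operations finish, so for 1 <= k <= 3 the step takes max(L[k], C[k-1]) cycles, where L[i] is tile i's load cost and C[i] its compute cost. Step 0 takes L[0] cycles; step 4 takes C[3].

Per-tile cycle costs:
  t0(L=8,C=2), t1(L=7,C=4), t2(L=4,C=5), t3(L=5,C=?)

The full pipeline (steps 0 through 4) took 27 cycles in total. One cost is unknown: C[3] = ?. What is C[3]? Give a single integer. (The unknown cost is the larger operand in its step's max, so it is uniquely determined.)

C[3] = 3

step 0: dur = L[0]=8 = 8
step 1: dur = max(L[1]=7, C[0]=2) = 7
step 2: dur = max(L[2]=4, C[1]=4) = 4
step 3: dur = max(L[3]=5, C[2]=5) = 5
step 4: dur = C[3]=? = C[3]  (unknown; binding)
sum of known step durations = 24
dur[4] = total - known = 27 - 24 = 3
C[3] is the binding max in step 4, so C[3] = dur[4] = 3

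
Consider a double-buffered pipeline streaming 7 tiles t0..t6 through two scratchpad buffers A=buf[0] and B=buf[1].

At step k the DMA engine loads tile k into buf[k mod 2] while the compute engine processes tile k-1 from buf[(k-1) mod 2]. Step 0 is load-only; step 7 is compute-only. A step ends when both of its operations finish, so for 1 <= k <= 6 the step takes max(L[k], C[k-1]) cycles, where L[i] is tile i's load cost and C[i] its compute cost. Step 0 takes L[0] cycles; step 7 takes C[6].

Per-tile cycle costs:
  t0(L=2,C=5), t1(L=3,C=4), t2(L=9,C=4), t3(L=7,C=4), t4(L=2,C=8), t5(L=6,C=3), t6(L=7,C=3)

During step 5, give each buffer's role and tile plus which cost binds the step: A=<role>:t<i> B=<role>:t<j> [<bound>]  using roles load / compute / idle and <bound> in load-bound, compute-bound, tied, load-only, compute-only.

step 5: A=compute:t4 B=load:t5 [compute-bound]

step 0: L[0]=2 → dur=2, Σ=2 | A=load:t0 B=idle [load-only]
step 1: L[1]=3 C[0]=5 → dur=5, Σ=7 | A=compute:t0 B=load:t1 [compute-bound]
step 2: L[2]=9 C[1]=4 → dur=9, Σ=16 | A=load:t2 B=compute:t1 [load-bound]
step 3: L[3]=7 C[2]=4 → dur=7, Σ=23 | A=compute:t2 B=load:t3 [load-bound]
step 4: L[4]=2 C[3]=4 → dur=4, Σ=27 | A=load:t4 B=compute:t3 [compute-bound]
step 5: L[5]=6 C[4]=8 → dur=8, Σ=35 | A=compute:t4 B=load:t5 [compute-bound]
step 6: L[6]=7 C[5]=3 → dur=7, Σ=42 | A=load:t6 B=compute:t5 [load-bound]
step 7: C[6]=3 → dur=3, Σ=45 | A=compute:t6 B=idle [compute-only]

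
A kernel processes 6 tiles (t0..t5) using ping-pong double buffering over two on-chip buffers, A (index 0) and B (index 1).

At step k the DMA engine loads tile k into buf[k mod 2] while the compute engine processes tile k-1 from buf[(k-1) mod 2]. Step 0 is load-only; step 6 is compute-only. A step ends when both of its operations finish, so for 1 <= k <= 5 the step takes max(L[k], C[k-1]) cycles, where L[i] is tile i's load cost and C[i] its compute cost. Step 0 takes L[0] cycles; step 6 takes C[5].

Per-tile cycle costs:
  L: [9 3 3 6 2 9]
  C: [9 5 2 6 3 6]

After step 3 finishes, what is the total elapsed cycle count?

  0. 9=9c; end=9; A:t0 B:-
  1. max(3,9)=9c; end=18; A:t0 B:t1
  2. max(3,5)=5c; end=23; A:t2 B:t1
  3. max(6,2)=6c; end=29; A:t2 B:t3
  4. max(2,6)=6c; end=35; A:t4 B:t3
  5. max(9,3)=9c; end=44; A:t4 B:t5
  6. 6=6c; end=50; A:t4 B:t5

end_cycle[3] = 29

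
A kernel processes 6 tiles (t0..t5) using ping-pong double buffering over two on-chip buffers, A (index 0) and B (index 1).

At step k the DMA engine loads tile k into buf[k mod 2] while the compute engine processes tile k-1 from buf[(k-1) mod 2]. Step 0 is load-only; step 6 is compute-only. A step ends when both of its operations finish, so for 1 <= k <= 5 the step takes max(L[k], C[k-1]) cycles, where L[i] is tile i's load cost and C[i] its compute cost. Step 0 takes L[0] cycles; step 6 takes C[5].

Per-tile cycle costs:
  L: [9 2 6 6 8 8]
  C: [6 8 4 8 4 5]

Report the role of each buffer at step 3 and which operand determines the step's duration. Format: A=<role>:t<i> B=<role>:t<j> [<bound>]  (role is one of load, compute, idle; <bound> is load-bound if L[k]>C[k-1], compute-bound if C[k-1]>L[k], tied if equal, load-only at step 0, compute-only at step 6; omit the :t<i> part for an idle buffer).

step 3: A=compute:t2 B=load:t3 [load-bound]

  0. 9=9c; end=9; A:t0 B:-
  1. max(2,6)=6c; end=15; A:t0 B:t1
  2. max(6,8)=8c; end=23; A:t2 B:t1
  3. max(6,4)=6c; end=29; A:t2 B:t3
  4. max(8,8)=8c; end=37; A:t4 B:t3
  5. max(8,4)=8c; end=45; A:t4 B:t5
  6. 5=5c; end=50; A:t4 B:t5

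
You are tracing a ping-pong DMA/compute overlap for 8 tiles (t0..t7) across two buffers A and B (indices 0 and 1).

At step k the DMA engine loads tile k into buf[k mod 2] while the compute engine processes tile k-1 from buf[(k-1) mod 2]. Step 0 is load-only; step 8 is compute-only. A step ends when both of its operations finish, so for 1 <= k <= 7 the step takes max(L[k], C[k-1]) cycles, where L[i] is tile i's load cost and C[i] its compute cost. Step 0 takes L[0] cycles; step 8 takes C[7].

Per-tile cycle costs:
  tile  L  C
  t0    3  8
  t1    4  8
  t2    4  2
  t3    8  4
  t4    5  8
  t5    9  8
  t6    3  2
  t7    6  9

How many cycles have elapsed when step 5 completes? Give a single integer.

  0. 3=3c; end=3; A:t0 B:-
  1. max(4,8)=8c; end=11; A:t0 B:t1
  2. max(4,8)=8c; end=19; A:t2 B:t1
  3. max(8,2)=8c; end=27; A:t2 B:t3
  4. max(5,4)=5c; end=32; A:t4 B:t3
  5. max(9,8)=9c; end=41; A:t4 B:t5
  6. max(3,8)=8c; end=49; A:t6 B:t5
  7. max(6,2)=6c; end=55; A:t6 B:t7
  8. 9=9c; end=64; A:t6 B:t7

end_cycle[5] = 41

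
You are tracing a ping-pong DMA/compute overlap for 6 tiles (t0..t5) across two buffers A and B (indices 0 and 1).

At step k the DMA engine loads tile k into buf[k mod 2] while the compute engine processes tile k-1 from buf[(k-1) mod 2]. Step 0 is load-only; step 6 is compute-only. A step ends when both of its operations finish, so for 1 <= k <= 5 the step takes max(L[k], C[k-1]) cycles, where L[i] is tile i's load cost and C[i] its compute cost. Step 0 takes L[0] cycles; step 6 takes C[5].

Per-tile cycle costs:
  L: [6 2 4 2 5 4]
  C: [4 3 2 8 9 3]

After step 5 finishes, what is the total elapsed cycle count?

end_cycle[5] = 33

  0. 6=6c; end=6; A:t0 B:-
  1. max(2,4)=4c; end=10; A:t0 B:t1
  2. max(4,3)=4c; end=14; A:t2 B:t1
  3. max(2,2)=2c; end=16; A:t2 B:t3
  4. max(5,8)=8c; end=24; A:t4 B:t3
  5. max(4,9)=9c; end=33; A:t4 B:t5
  6. 3=3c; end=36; A:t4 B:t5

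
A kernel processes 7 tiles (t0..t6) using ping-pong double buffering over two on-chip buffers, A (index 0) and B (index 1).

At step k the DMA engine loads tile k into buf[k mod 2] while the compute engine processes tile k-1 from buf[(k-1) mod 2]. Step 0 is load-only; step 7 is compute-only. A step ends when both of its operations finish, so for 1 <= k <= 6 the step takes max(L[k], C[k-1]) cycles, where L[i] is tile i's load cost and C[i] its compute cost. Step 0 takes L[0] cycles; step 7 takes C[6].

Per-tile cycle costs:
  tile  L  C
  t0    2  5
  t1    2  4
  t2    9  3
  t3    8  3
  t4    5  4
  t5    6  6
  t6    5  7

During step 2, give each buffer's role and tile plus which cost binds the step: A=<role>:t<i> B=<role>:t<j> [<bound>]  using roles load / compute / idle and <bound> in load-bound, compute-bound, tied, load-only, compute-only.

[0] DMA t0→A (2c) ∥ CU idle ⇒ 2c, clock 2
[1] DMA t1→B (2c) ∥ CU A:t0 (5c) ⇒ 5c, clock 7
[2] DMA t2→A (9c) ∥ CU B:t1 (4c) ⇒ 9c, clock 16
[3] DMA t3→B (8c) ∥ CU A:t2 (3c) ⇒ 8c, clock 24
[4] DMA t4→A (5c) ∥ CU B:t3 (3c) ⇒ 5c, clock 29
[5] DMA t5→B (6c) ∥ CU A:t4 (4c) ⇒ 6c, clock 35
[6] DMA t6→A (5c) ∥ CU B:t5 (6c) ⇒ 6c, clock 41
[7] DMA idle ∥ CU A:t6 (7c) ⇒ 7c, clock 48

step 2: A=load:t2 B=compute:t1 [load-bound]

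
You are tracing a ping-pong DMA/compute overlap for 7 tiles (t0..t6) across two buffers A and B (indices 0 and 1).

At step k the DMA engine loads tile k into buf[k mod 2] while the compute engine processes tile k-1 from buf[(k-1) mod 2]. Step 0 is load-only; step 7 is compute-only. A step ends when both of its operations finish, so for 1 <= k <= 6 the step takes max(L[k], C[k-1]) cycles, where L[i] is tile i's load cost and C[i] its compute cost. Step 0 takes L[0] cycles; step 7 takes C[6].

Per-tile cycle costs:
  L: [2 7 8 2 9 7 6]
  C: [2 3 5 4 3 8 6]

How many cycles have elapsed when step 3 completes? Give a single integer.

[0] DMA t0→A (2c) ∥ CU idle ⇒ 2c, clock 2
[1] DMA t1→B (7c) ∥ CU A:t0 (2c) ⇒ 7c, clock 9
[2] DMA t2→A (8c) ∥ CU B:t1 (3c) ⇒ 8c, clock 17
[3] DMA t3→B (2c) ∥ CU A:t2 (5c) ⇒ 5c, clock 22
[4] DMA t4→A (9c) ∥ CU B:t3 (4c) ⇒ 9c, clock 31
[5] DMA t5→B (7c) ∥ CU A:t4 (3c) ⇒ 7c, clock 38
[6] DMA t6→A (6c) ∥ CU B:t5 (8c) ⇒ 8c, clock 46
[7] DMA idle ∥ CU A:t6 (6c) ⇒ 6c, clock 52

end_cycle[3] = 22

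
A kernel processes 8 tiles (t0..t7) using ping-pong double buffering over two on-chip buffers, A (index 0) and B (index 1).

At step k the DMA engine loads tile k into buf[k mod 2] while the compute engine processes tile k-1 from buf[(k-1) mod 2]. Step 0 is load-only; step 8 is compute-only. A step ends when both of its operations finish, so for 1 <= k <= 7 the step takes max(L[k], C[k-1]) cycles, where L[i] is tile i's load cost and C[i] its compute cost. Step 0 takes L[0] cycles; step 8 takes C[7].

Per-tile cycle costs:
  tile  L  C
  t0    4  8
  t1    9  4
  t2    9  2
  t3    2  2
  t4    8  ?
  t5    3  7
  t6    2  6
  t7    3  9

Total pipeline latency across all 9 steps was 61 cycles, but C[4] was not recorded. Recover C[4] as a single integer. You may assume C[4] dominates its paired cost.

step 0: dur = L[0]=4 = 4
step 1: dur = max(L[1]=9, C[0]=8) = 9
step 2: dur = max(L[2]=9, C[1]=4) = 9
step 3: dur = max(L[3]=2, C[2]=2) = 2
step 4: dur = max(L[4]=8, C[3]=2) = 8
step 5: dur = max(L[5]=3, C[4]=?) = C[4]  (unknown; binding)
step 6: dur = max(L[6]=2, C[5]=7) = 7
step 7: dur = max(L[7]=3, C[6]=6) = 6
step 8: dur = C[7]=9 = 9
sum of known step durations = 54
dur[5] = total - known = 61 - 54 = 7
C[4] is the binding max in step 5, so C[4] = dur[5] = 7

C[4] = 7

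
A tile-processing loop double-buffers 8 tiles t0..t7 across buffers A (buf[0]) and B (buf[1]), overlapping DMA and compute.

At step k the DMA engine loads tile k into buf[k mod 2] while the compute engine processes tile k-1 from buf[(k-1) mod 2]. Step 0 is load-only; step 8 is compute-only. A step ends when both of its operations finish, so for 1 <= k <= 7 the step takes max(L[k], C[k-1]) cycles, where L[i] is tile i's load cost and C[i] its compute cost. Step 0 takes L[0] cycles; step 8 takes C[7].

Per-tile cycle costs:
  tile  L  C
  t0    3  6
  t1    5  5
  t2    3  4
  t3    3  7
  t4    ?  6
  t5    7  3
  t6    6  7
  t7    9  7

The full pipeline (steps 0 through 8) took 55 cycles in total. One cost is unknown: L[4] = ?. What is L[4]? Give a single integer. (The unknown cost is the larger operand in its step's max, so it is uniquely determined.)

L[4] = 8

step 0: dur = L[0]=3 = 3
step 1: dur = max(L[1]=5, C[0]=6) = 6
step 2: dur = max(L[2]=3, C[1]=5) = 5
step 3: dur = max(L[3]=3, C[2]=4) = 4
step 4: dur = max(L[4]=?, C[3]=7) = L[4]  (unknown; binding)
step 5: dur = max(L[5]=7, C[4]=6) = 7
step 6: dur = max(L[6]=6, C[5]=3) = 6
step 7: dur = max(L[7]=9, C[6]=7) = 9
step 8: dur = C[7]=7 = 7
sum of known step durations = 47
dur[4] = total - known = 55 - 47 = 8
L[4] is the binding max in step 4, so L[4] = dur[4] = 8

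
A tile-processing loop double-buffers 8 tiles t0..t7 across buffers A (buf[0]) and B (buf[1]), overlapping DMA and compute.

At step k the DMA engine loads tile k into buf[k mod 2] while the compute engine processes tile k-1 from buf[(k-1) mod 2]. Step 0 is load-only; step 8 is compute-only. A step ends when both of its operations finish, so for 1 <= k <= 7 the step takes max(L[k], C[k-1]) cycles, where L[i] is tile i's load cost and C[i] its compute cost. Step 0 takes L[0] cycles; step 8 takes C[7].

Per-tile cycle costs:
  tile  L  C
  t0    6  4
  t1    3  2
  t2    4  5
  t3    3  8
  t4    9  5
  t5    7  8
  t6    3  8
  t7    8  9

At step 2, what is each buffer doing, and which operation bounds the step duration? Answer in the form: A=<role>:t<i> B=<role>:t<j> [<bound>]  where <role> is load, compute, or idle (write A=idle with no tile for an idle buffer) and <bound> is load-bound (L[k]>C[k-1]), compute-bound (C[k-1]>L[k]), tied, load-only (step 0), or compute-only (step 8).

step 2: A=load:t2 B=compute:t1 [load-bound]

  0. 6=6c; end=6; A:t0 B:-
  1. max(3,4)=4c; end=10; A:t0 B:t1
  2. max(4,2)=4c; end=14; A:t2 B:t1
  3. max(3,5)=5c; end=19; A:t2 B:t3
  4. max(9,8)=9c; end=28; A:t4 B:t3
  5. max(7,5)=7c; end=35; A:t4 B:t5
  6. max(3,8)=8c; end=43; A:t6 B:t5
  7. max(8,8)=8c; end=51; A:t6 B:t7
  8. 9=9c; end=60; A:t6 B:t7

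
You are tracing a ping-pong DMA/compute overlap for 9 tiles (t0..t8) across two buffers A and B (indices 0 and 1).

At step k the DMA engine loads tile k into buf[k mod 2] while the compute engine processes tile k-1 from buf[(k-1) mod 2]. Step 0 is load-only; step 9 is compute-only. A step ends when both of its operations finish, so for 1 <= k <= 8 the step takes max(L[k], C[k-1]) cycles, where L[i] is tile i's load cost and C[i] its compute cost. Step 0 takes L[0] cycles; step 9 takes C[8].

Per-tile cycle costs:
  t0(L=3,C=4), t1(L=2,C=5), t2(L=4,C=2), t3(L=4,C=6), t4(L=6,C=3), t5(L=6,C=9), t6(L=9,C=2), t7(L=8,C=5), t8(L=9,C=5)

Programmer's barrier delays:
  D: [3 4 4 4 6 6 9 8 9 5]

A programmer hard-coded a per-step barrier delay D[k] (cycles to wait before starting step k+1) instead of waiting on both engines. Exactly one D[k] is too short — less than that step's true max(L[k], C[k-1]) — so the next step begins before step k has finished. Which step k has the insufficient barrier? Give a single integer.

k=0 barrier L[0]=3→3c, D[0]=3 ok
k=1 barrier max(L[1]=2,C[0]=4)→4c, D[1]=4 ok
k=2 barrier max(L[2]=4,C[1]=5)→5c, D[2]=4 SHORT
k=3 barrier max(L[3]=4,C[2]=2)→4c, D[3]=4 ok
k=4 barrier max(L[4]=6,C[3]=6)→6c, D[4]=6 ok
k=5 barrier max(L[5]=6,C[4]=3)→6c, D[5]=6 ok
k=6 barrier max(L[6]=9,C[5]=9)→9c, D[6]=9 ok
k=7 barrier max(L[7]=8,C[6]=2)→8c, D[7]=8 ok
k=8 barrier max(L[8]=9,C[7]=5)→9c, D[8]=9 ok
k=9 barrier C[8]=5→5c, D[9]=5 ok

hazard at step 2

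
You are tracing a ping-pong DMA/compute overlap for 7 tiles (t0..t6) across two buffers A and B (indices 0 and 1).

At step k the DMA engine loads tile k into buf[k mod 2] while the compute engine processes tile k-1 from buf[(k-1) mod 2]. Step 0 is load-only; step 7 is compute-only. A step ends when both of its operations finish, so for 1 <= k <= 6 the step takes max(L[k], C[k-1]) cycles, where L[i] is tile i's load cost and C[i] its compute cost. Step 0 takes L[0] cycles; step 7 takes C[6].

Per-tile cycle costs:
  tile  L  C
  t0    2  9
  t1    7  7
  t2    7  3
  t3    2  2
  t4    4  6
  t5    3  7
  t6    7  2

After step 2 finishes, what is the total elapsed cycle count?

  0. 2=2c; end=2; A:t0 B:-
  1. max(7,9)=9c; end=11; A:t0 B:t1
  2. max(7,7)=7c; end=18; A:t2 B:t1
  3. max(2,3)=3c; end=21; A:t2 B:t3
  4. max(4,2)=4c; end=25; A:t4 B:t3
  5. max(3,6)=6c; end=31; A:t4 B:t5
  6. max(7,7)=7c; end=38; A:t6 B:t5
  7. 2=2c; end=40; A:t6 B:t5

end_cycle[2] = 18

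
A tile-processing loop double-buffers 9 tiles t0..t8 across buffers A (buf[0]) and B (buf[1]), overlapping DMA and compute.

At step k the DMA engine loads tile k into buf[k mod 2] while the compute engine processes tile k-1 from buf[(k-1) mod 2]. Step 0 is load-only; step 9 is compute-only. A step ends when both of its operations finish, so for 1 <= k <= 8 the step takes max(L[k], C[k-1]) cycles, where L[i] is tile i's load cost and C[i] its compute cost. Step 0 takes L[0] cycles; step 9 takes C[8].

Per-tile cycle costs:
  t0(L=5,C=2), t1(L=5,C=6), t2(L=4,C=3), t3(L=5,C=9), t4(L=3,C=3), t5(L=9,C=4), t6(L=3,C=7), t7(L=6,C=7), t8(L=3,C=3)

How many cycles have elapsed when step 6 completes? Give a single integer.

end_cycle[6] = 43

  0. 5=5c; end=5; A:t0 B:-
  1. max(5,2)=5c; end=10; A:t0 B:t1
  2. max(4,6)=6c; end=16; A:t2 B:t1
  3. max(5,3)=5c; end=21; A:t2 B:t3
  4. max(3,9)=9c; end=30; A:t4 B:t3
  5. max(9,3)=9c; end=39; A:t4 B:t5
  6. max(3,4)=4c; end=43; A:t6 B:t5
  7. max(6,7)=7c; end=50; A:t6 B:t7
  8. max(3,7)=7c; end=57; A:t8 B:t7
  9. 3=3c; end=60; A:t8 B:t7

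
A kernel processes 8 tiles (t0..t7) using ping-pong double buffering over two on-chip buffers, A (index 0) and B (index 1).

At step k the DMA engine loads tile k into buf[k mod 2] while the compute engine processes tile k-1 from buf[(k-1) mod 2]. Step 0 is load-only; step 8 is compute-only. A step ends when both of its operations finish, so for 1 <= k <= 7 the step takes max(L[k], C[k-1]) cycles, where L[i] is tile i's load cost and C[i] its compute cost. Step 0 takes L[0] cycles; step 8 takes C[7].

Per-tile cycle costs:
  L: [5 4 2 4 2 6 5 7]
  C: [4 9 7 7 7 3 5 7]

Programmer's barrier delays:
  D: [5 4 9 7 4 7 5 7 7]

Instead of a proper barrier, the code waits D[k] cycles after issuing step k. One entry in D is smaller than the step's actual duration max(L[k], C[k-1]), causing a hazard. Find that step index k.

hazard at step 4

k=0 barrier L[0]=5→5c, D[0]=5 ok
k=1 barrier max(L[1]=4,C[0]=4)→4c, D[1]=4 ok
k=2 barrier max(L[2]=2,C[1]=9)→9c, D[2]=9 ok
k=3 barrier max(L[3]=4,C[2]=7)→7c, D[3]=7 ok
k=4 barrier max(L[4]=2,C[3]=7)→7c, D[4]=4 SHORT
k=5 barrier max(L[5]=6,C[4]=7)→7c, D[5]=7 ok
k=6 barrier max(L[6]=5,C[5]=3)→5c, D[6]=5 ok
k=7 barrier max(L[7]=7,C[6]=5)→7c, D[7]=7 ok
k=8 barrier C[7]=7→7c, D[8]=7 ok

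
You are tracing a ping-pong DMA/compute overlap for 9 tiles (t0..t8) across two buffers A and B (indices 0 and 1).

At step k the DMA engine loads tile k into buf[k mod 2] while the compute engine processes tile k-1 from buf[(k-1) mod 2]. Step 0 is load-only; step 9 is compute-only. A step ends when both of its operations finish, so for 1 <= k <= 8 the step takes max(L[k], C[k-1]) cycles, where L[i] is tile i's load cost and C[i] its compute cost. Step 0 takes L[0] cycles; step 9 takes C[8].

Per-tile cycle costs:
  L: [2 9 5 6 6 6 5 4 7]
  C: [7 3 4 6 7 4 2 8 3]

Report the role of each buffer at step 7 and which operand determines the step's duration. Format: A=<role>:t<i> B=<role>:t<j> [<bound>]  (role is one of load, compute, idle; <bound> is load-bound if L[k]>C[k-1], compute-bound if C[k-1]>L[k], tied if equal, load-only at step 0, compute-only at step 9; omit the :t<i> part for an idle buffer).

step 7: A=compute:t6 B=load:t7 [load-bound]

step 0: L[0]=2 → dur=2, Σ=2 | A=load:t0 B=idle [load-only]
step 1: L[1]=9 C[0]=7 → dur=9, Σ=11 | A=compute:t0 B=load:t1 [load-bound]
step 2: L[2]=5 C[1]=3 → dur=5, Σ=16 | A=load:t2 B=compute:t1 [load-bound]
step 3: L[3]=6 C[2]=4 → dur=6, Σ=22 | A=compute:t2 B=load:t3 [load-bound]
step 4: L[4]=6 C[3]=6 → dur=6, Σ=28 | A=load:t4 B=compute:t3 [tied]
step 5: L[5]=6 C[4]=7 → dur=7, Σ=35 | A=compute:t4 B=load:t5 [compute-bound]
step 6: L[6]=5 C[5]=4 → dur=5, Σ=40 | A=load:t6 B=compute:t5 [load-bound]
step 7: L[7]=4 C[6]=2 → dur=4, Σ=44 | A=compute:t6 B=load:t7 [load-bound]
step 8: L[8]=7 C[7]=8 → dur=8, Σ=52 | A=load:t8 B=compute:t7 [compute-bound]
step 9: C[8]=3 → dur=3, Σ=55 | A=compute:t8 B=idle [compute-only]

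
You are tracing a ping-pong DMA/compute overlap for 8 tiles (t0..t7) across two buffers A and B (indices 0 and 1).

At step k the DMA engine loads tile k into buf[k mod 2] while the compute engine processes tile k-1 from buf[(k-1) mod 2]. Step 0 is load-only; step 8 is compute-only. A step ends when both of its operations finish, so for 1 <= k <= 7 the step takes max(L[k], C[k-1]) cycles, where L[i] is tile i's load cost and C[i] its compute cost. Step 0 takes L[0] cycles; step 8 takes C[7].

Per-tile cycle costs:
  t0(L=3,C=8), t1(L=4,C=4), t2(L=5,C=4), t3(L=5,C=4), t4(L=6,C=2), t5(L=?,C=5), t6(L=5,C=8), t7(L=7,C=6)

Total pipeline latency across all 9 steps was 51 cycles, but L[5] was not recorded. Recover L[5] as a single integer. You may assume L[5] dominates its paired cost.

L[5] = 5

step 0: dur = L[0]=3 = 3
step 1: dur = max(L[1]=4, C[0]=8) = 8
step 2: dur = max(L[2]=5, C[1]=4) = 5
step 3: dur = max(L[3]=5, C[2]=4) = 5
step 4: dur = max(L[4]=6, C[3]=4) = 6
step 5: dur = max(L[5]=?, C[4]=2) = L[5]  (unknown; binding)
step 6: dur = max(L[6]=5, C[5]=5) = 5
step 7: dur = max(L[7]=7, C[6]=8) = 8
step 8: dur = C[7]=6 = 6
sum of known step durations = 46
dur[5] = total - known = 51 - 46 = 5
L[5] is the binding max in step 5, so L[5] = dur[5] = 5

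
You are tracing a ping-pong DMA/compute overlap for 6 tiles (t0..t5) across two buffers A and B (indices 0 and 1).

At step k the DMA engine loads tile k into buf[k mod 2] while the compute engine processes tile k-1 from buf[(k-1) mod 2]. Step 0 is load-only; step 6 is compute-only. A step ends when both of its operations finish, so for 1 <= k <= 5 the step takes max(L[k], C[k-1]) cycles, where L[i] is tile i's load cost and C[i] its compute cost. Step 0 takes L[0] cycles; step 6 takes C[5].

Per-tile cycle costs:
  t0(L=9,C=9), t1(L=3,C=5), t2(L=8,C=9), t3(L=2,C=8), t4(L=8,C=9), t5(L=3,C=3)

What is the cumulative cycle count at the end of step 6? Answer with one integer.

k=0 load=t0/9c comp=- wait=9 total=9
k=1 load=t1/3c comp=t0/9c wait=9 total=18
k=2 load=t2/8c comp=t1/5c wait=8 total=26
k=3 load=t3/2c comp=t2/9c wait=9 total=35
k=4 load=t4/8c comp=t3/8c wait=8 total=43
k=5 load=t5/3c comp=t4/9c wait=9 total=52
k=6 load=- comp=t5/3c wait=3 total=55

end_cycle[6] = 55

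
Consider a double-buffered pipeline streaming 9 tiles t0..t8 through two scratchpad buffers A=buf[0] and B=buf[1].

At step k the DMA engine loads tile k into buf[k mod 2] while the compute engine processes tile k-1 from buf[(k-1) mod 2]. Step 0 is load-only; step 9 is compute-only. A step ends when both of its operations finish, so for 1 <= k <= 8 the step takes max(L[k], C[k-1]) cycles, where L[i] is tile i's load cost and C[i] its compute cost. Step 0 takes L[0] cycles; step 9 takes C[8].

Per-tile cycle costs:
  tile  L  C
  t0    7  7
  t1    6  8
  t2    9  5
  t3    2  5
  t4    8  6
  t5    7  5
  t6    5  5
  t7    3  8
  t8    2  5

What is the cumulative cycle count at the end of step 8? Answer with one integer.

step 0: L[0]=7 → dur=7, Σ=7 | A=load:t0 B=idle [load-only]
step 1: L[1]=6 C[0]=7 → dur=7, Σ=14 | A=compute:t0 B=load:t1 [compute-bound]
step 2: L[2]=9 C[1]=8 → dur=9, Σ=23 | A=load:t2 B=compute:t1 [load-bound]
step 3: L[3]=2 C[2]=5 → dur=5, Σ=28 | A=compute:t2 B=load:t3 [compute-bound]
step 4: L[4]=8 C[3]=5 → dur=8, Σ=36 | A=load:t4 B=compute:t3 [load-bound]
step 5: L[5]=7 C[4]=6 → dur=7, Σ=43 | A=compute:t4 B=load:t5 [load-bound]
step 6: L[6]=5 C[5]=5 → dur=5, Σ=48 | A=load:t6 B=compute:t5 [tied]
step 7: L[7]=3 C[6]=5 → dur=5, Σ=53 | A=compute:t6 B=load:t7 [compute-bound]
step 8: L[8]=2 C[7]=8 → dur=8, Σ=61 | A=load:t8 B=compute:t7 [compute-bound]
step 9: C[8]=5 → dur=5, Σ=66 | A=compute:t8 B=idle [compute-only]

end_cycle[8] = 61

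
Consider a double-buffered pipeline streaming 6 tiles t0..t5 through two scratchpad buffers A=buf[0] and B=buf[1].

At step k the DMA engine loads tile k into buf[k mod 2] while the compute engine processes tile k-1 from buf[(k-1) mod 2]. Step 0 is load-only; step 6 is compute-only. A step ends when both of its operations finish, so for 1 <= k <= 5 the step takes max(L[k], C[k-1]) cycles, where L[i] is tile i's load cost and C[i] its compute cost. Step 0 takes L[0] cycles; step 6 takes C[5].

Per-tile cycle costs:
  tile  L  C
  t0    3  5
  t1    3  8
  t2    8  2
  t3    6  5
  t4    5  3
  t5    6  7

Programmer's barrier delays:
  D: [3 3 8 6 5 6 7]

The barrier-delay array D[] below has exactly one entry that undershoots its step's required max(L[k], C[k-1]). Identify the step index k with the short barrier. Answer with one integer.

hazard at step 1

[0] required=L[0]=3=3 vs D=3 ok
[1] required=max(L[1]=3,C[0]=5)=5 vs D=3 SHORT
[2] required=max(L[2]=8,C[1]=8)=8 vs D=8 ok
[3] required=max(L[3]=6,C[2]=2)=6 vs D=6 ok
[4] required=max(L[4]=5,C[3]=5)=5 vs D=5 ok
[5] required=max(L[5]=6,C[4]=3)=6 vs D=6 ok
[6] required=C[5]=7=7 vs D=7 ok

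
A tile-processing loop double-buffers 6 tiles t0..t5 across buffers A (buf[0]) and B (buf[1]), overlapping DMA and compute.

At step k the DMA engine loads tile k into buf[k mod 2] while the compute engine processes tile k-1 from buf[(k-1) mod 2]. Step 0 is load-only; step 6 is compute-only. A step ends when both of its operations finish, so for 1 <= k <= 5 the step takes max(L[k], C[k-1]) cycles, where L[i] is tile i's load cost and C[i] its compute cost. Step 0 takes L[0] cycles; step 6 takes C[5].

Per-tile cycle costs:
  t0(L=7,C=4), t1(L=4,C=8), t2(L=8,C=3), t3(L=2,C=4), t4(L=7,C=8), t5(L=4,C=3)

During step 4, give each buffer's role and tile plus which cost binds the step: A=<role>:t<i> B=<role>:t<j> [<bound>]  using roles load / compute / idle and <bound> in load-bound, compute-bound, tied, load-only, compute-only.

step 4: A=load:t4 B=compute:t3 [load-bound]

  0. 7=7c; end=7; A:t0 B:-
  1. max(4,4)=4c; end=11; A:t0 B:t1
  2. max(8,8)=8c; end=19; A:t2 B:t1
  3. max(2,3)=3c; end=22; A:t2 B:t3
  4. max(7,4)=7c; end=29; A:t4 B:t3
  5. max(4,8)=8c; end=37; A:t4 B:t5
  6. 3=3c; end=40; A:t4 B:t5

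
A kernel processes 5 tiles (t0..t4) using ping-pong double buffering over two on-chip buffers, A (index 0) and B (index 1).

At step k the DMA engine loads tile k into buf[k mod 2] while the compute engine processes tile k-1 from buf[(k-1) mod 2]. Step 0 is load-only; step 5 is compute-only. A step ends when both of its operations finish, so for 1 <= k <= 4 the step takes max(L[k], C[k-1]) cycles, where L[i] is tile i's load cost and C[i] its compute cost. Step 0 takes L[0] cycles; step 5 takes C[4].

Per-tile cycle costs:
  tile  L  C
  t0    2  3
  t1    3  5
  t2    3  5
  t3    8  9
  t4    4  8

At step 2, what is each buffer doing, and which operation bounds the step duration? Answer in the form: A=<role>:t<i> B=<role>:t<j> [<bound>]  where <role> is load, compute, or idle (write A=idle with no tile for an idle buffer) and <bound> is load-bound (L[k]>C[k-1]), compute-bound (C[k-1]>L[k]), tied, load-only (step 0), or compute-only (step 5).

step 2: A=load:t2 B=compute:t1 [compute-bound]

step 0: L[0]=2 → dur=2, Σ=2 | A=load:t0 B=idle [load-only]
step 1: L[1]=3 C[0]=3 → dur=3, Σ=5 | A=compute:t0 B=load:t1 [tied]
step 2: L[2]=3 C[1]=5 → dur=5, Σ=10 | A=load:t2 B=compute:t1 [compute-bound]
step 3: L[3]=8 C[2]=5 → dur=8, Σ=18 | A=compute:t2 B=load:t3 [load-bound]
step 4: L[4]=4 C[3]=9 → dur=9, Σ=27 | A=load:t4 B=compute:t3 [compute-bound]
step 5: C[4]=8 → dur=8, Σ=35 | A=compute:t4 B=idle [compute-only]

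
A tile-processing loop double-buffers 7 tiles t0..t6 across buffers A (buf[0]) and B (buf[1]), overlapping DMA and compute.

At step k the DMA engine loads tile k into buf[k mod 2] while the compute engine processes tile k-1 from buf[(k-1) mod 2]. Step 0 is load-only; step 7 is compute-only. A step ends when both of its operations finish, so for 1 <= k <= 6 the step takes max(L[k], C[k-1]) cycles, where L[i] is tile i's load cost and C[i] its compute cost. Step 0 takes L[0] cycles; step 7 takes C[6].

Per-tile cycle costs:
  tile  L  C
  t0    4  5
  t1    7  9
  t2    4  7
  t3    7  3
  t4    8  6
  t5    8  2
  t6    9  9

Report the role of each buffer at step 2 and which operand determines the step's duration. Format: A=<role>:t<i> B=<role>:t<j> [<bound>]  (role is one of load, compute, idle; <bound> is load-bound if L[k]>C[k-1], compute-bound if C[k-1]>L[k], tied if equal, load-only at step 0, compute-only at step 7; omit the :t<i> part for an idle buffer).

step 2: A=load:t2 B=compute:t1 [compute-bound]

step 0: L[0]=4 → dur=4, Σ=4 | A=load:t0 B=idle [load-only]
step 1: L[1]=7 C[0]=5 → dur=7, Σ=11 | A=compute:t0 B=load:t1 [load-bound]
step 2: L[2]=4 C[1]=9 → dur=9, Σ=20 | A=load:t2 B=compute:t1 [compute-bound]
step 3: L[3]=7 C[2]=7 → dur=7, Σ=27 | A=compute:t2 B=load:t3 [tied]
step 4: L[4]=8 C[3]=3 → dur=8, Σ=35 | A=load:t4 B=compute:t3 [load-bound]
step 5: L[5]=8 C[4]=6 → dur=8, Σ=43 | A=compute:t4 B=load:t5 [load-bound]
step 6: L[6]=9 C[5]=2 → dur=9, Σ=52 | A=load:t6 B=compute:t5 [load-bound]
step 7: C[6]=9 → dur=9, Σ=61 | A=compute:t6 B=idle [compute-only]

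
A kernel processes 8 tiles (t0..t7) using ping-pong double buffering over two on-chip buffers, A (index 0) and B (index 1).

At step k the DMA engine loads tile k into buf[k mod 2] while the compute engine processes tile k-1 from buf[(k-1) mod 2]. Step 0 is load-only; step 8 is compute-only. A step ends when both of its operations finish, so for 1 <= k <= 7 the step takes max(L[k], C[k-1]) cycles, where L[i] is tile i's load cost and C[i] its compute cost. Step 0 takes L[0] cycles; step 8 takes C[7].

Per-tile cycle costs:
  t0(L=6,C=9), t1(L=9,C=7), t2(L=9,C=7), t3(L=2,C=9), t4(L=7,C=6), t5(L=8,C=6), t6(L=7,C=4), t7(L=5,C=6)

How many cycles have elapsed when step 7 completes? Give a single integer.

[0] DMA t0→A (6c) ∥ CU idle ⇒ 6c, clock 6
[1] DMA t1→B (9c) ∥ CU A:t0 (9c) ⇒ 9c, clock 15
[2] DMA t2→A (9c) ∥ CU B:t1 (7c) ⇒ 9c, clock 24
[3] DMA t3→B (2c) ∥ CU A:t2 (7c) ⇒ 7c, clock 31
[4] DMA t4→A (7c) ∥ CU B:t3 (9c) ⇒ 9c, clock 40
[5] DMA t5→B (8c) ∥ CU A:t4 (6c) ⇒ 8c, clock 48
[6] DMA t6→A (7c) ∥ CU B:t5 (6c) ⇒ 7c, clock 55
[7] DMA t7→B (5c) ∥ CU A:t6 (4c) ⇒ 5c, clock 60
[8] DMA idle ∥ CU B:t7 (6c) ⇒ 6c, clock 66

end_cycle[7] = 60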